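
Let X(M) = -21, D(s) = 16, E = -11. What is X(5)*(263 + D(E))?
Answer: -5859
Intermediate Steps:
X(5)*(263 + D(E)) = -21*(263 + 16) = -21*279 = -5859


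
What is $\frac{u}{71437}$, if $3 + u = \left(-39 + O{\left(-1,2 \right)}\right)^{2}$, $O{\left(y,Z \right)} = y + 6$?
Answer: $\frac{1153}{71437} \approx 0.01614$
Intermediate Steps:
$O{\left(y,Z \right)} = 6 + y$
$u = 1153$ ($u = -3 + \left(-39 + \left(6 - 1\right)\right)^{2} = -3 + \left(-39 + 5\right)^{2} = -3 + \left(-34\right)^{2} = -3 + 1156 = 1153$)
$\frac{u}{71437} = \frac{1153}{71437}$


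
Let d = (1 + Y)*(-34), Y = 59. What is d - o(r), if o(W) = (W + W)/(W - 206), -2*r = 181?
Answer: -1210082/593 ≈ -2040.6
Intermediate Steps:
r = -181/2 (r = -½*181 = -181/2 ≈ -90.500)
o(W) = 2*W/(-206 + W) (o(W) = (2*W)/(-206 + W) = 2*W/(-206 + W))
d = -2040 (d = (1 + 59)*(-34) = 60*(-34) = -2040)
d - o(r) = -2040 - 2*(-181)/(2*(-206 - 181/2)) = -2040 - 2*(-181)/(2*(-593/2)) = -2040 - 2*(-181)*(-2)/(2*593) = -2040 - 1*362/593 = -2040 - 362/593 = -1210082/593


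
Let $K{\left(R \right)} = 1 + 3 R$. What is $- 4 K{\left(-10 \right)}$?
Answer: $116$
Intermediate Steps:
$- 4 K{\left(-10 \right)} = - 4 \left(1 + 3 \left(-10\right)\right) = - 4 \left(1 - 30\right) = \left(-4\right) \left(-29\right) = 116$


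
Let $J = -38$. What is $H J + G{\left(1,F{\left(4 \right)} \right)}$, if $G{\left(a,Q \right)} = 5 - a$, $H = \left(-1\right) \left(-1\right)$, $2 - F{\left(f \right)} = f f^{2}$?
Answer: $-34$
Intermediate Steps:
$F{\left(f \right)} = 2 - f^{3}$ ($F{\left(f \right)} = 2 - f f^{2} = 2 - f^{3}$)
$H = 1$
$H J + G{\left(1,F{\left(4 \right)} \right)} = 1 \left(-38\right) + \left(5 - 1\right) = -38 + \left(5 - 1\right) = -38 + 4 = -34$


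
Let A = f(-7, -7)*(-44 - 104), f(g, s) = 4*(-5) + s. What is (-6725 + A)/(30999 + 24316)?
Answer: -2729/55315 ≈ -0.049336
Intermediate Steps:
f(g, s) = -20 + s
A = 3996 (A = (-20 - 7)*(-44 - 104) = -27*(-148) = 3996)
(-6725 + A)/(30999 + 24316) = (-6725 + 3996)/(30999 + 24316) = -2729/55315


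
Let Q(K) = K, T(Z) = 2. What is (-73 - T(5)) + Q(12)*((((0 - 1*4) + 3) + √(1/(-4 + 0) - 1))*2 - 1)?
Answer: -111 + 12*I*√5 ≈ -111.0 + 26.833*I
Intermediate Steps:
(-73 - T(5)) + Q(12)*((((0 - 1*4) + 3) + √(1/(-4 + 0) - 1))*2 - 1) = (-73 - 1*2) + 12*((((0 - 1*4) + 3) + √(1/(-4 + 0) - 1))*2 - 1) = (-73 - 2) + 12*((((0 - 4) + 3) + √(1/(-4) - 1))*2 - 1) = -75 + 12*(((-4 + 3) + √(-¼ - 1))*2 - 1) = -75 + 12*((-1 + √(-5/4))*2 - 1) = -75 + 12*((-1 + I*√5/2)*2 - 1) = -75 + 12*((-2 + I*√5) - 1) = -75 + 12*(-3 + I*√5) = -75 + (-36 + 12*I*√5) = -111 + 12*I*√5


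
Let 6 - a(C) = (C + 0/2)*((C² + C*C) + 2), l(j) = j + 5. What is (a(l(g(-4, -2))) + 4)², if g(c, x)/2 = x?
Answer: 36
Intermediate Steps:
g(c, x) = 2*x
l(j) = 5 + j
a(C) = 6 - C*(2 + 2*C²) (a(C) = 6 - (C + 0/2)*((C² + C*C) + 2) = 6 - (C + 0*(½))*((C² + C²) + 2) = 6 - (C + 0)*(2*C² + 2) = 6 - C*(2 + 2*C²))
(a(l(g(-4, -2))) + 4)² = ((6 - 2*(5 + 2*(-2)) - 2*(5 + 2*(-2))³) + 4)² = ((6 - 2*(5 - 4) - 2*(5 - 4)³) + 4)² = ((6 - 2*1 - 2*1³) + 4)² = ((6 - 2 - 2*1) + 4)² = ((6 - 2 - 2) + 4)² = (2 + 4)² = 6² = 36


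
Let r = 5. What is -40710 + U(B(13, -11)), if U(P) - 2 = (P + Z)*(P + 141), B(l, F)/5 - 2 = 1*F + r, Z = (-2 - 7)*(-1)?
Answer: -42039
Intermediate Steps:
Z = 9 (Z = -9*(-1) = 9)
B(l, F) = 35 + 5*F (B(l, F) = 10 + 5*(1*F + 5) = 10 + 5*(F + 5) = 10 + 5*(5 + F) = 10 + (25 + 5*F) = 35 + 5*F)
U(P) = 2 + (9 + P)*(141 + P) (U(P) = 2 + (P + 9)*(P + 141) = 2 + (9 + P)*(141 + P))
-40710 + U(B(13, -11)) = -40710 + (1271 + (35 + 5*(-11))**2 + 150*(35 + 5*(-11))) = -40710 + (1271 + (35 - 55)**2 + 150*(35 - 55)) = -40710 + (1271 + (-20)**2 + 150*(-20)) = -40710 + (1271 + 400 - 3000) = -40710 - 1329 = -42039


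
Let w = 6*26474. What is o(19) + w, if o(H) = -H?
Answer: 158825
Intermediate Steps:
w = 158844
o(19) + w = -1*19 + 158844 = -19 + 158844 = 158825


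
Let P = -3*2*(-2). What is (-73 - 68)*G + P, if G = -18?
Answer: 2550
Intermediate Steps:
P = 12 (P = -6*(-2) = 12)
(-73 - 68)*G + P = (-73 - 68)*(-18) + 12 = -141*(-18) + 12 = 2538 + 12 = 2550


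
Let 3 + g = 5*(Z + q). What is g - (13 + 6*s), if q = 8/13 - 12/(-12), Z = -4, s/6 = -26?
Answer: 11805/13 ≈ 908.08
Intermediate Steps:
s = -156 (s = 6*(-26) = -156)
q = 21/13 (q = 8*(1/13) - 12*(-1/12) = 8/13 + 1 = 21/13 ≈ 1.6154)
g = -194/13 (g = -3 + 5*(-4 + 21/13) = -3 + 5*(-31/13) = -3 - 155/13 = -194/13 ≈ -14.923)
g - (13 + 6*s) = -194/13 - (13 + 6*(-156)) = -194/13 - (13 - 936) = -194/13 - 1*(-923) = -194/13 + 923 = 11805/13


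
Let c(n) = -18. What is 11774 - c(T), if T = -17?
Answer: 11792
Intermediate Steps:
11774 - c(T) = 11774 - 1*(-18) = 11774 + 18 = 11792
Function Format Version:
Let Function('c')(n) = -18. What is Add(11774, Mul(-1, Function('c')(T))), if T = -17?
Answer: 11792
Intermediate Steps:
Add(11774, Mul(-1, Function('c')(T))) = Add(11774, Mul(-1, -18)) = Add(11774, 18) = 11792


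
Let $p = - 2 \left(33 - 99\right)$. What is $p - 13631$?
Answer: $-13499$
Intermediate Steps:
$p = 132$ ($p = \left(-2\right) \left(-66\right) = 132$)
$p - 13631 = 132 - 13631 = -13499$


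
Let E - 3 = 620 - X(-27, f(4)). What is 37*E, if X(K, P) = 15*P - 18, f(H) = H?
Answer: 21497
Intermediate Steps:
X(K, P) = -18 + 15*P
E = 581 (E = 3 + (620 - (-18 + 15*4)) = 3 + (620 - (-18 + 60)) = 3 + (620 - 1*42) = 3 + (620 - 42) = 3 + 578 = 581)
37*E = 37*581 = 21497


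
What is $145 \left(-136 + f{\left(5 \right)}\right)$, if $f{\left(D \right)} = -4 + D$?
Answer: $-19575$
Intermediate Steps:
$145 \left(-136 + f{\left(5 \right)}\right) = 145 \left(-136 + \left(-4 + 5\right)\right) = 145 \left(-136 + 1\right) = 145 \left(-135\right) = -19575$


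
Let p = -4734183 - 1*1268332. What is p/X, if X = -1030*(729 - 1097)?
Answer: -1200503/75808 ≈ -15.836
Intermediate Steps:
X = 379040 (X = -1030*(-368) = 379040)
p = -6002515 (p = -4734183 - 1268332 = -6002515)
p/X = -6002515/379040 = -6002515*1/379040 = -1200503/75808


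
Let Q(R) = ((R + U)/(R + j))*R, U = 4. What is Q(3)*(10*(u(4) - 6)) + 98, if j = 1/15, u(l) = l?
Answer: -896/23 ≈ -38.957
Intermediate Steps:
j = 1/15 ≈ 0.066667
Q(R) = R*(4 + R)/(1/15 + R) (Q(R) = ((R + 4)/(R + 1/15))*R = ((4 + R)/(1/15 + R))*R = R*(4 + R)/(1/15 + R))
Q(3)*(10*(u(4) - 6)) + 98 = (15*3*(4 + 3)/(1 + 15*3))*(10*(4 - 6)) + 98 = (15*3*7/(1 + 45))*(10*(-2)) + 98 = (15*3*7/46)*(-20) + 98 = (15*3*(1/46)*7)*(-20) + 98 = (315/46)*(-20) + 98 = -3150/23 + 98 = -896/23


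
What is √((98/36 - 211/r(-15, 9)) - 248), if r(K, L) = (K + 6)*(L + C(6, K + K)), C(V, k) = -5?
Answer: 13*I*√51/6 ≈ 15.473*I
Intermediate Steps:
r(K, L) = (-5 + L)*(6 + K) (r(K, L) = (K + 6)*(L - 5) = (6 + K)*(-5 + L) = (-5 + L)*(6 + K))
√((98/36 - 211/r(-15, 9)) - 248) = √((98/36 - 211/(-30 - 5*(-15) + 6*9 - 15*9)) - 248) = √((98*(1/36) - 211/(-30 + 75 + 54 - 135)) - 248) = √((49/18 - 211/(-36)) - 248) = √((49/18 - 211*(-1/36)) - 248) = √((49/18 + 211/36) - 248) = √(103/12 - 248) = √(-2873/12) = 13*I*√51/6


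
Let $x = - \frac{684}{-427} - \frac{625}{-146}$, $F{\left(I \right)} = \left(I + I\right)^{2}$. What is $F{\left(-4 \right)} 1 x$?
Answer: $\frac{11735648}{31171} \approx 376.49$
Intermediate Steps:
$F{\left(I \right)} = 4 I^{2}$ ($F{\left(I \right)} = \left(2 I\right)^{2} = 4 I^{2}$)
$x = \frac{366739}{62342}$ ($x = \left(-684\right) \left(- \frac{1}{427}\right) - - \frac{625}{146} = \frac{684}{427} + \frac{625}{146} = \frac{366739}{62342} \approx 5.8827$)
$F{\left(-4 \right)} 1 x = 4 \left(-4\right)^{2} \cdot 1 \cdot \frac{366739}{62342} = 4 \cdot 16 \cdot 1 \cdot \frac{366739}{62342} = 64 \cdot 1 \cdot \frac{366739}{62342} = 64 \cdot \frac{366739}{62342} = \frac{11735648}{31171}$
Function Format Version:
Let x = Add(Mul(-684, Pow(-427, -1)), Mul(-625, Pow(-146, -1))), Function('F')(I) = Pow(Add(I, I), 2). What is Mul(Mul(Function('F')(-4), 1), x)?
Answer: Rational(11735648, 31171) ≈ 376.49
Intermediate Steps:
Function('F')(I) = Mul(4, Pow(I, 2)) (Function('F')(I) = Pow(Mul(2, I), 2) = Mul(4, Pow(I, 2)))
x = Rational(366739, 62342) (x = Add(Mul(-684, Rational(-1, 427)), Mul(-625, Rational(-1, 146))) = Add(Rational(684, 427), Rational(625, 146)) = Rational(366739, 62342) ≈ 5.8827)
Mul(Mul(Function('F')(-4), 1), x) = Mul(Mul(Mul(4, Pow(-4, 2)), 1), Rational(366739, 62342)) = Mul(Mul(Mul(4, 16), 1), Rational(366739, 62342)) = Mul(Mul(64, 1), Rational(366739, 62342)) = Mul(64, Rational(366739, 62342)) = Rational(11735648, 31171)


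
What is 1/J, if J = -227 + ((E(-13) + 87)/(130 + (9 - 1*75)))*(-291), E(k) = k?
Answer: -32/18031 ≈ -0.0017747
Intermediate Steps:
J = -18031/32 (J = -227 + ((-13 + 87)/(130 + (9 - 1*75)))*(-291) = -227 + (74/(130 + (9 - 75)))*(-291) = -227 + (74/(130 - 66))*(-291) = -227 + (74/64)*(-291) = -227 + (74*(1/64))*(-291) = -227 + (37/32)*(-291) = -227 - 10767/32 = -18031/32 ≈ -563.47)
1/J = 1/(-18031/32) = -32/18031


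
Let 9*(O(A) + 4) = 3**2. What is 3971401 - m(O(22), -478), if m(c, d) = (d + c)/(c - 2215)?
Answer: 8808566937/2218 ≈ 3.9714e+6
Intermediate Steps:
O(A) = -3 (O(A) = -4 + (1/9)*3**2 = -4 + (1/9)*9 = -4 + 1 = -3)
m(c, d) = (c + d)/(-2215 + c)
3971401 - m(O(22), -478) = 3971401 - (-3 - 478)/(-2215 - 3) = 3971401 - (-481)/(-2218) = 3971401 - (-1)*(-481)/2218 = 3971401 - 1*481/2218 = 3971401 - 481/2218 = 8808566937/2218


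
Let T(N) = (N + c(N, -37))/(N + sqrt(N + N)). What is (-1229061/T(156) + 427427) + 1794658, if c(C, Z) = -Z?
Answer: 237128889/193 - 2458122*sqrt(78)/193 ≈ 1.1162e+6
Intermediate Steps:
T(N) = (37 + N)/(N + sqrt(2)*sqrt(N)) (T(N) = (N - 1*(-37))/(N + sqrt(N + N)) = (N + 37)/(N + sqrt(2*N)) = (37 + N)/(N + sqrt(2)*sqrt(N)))
(-1229061/T(156) + 427427) + 1794658 = (-1229061*(156 + sqrt(2)*sqrt(156))/(37 + 156) + 427427) + 1794658 = (-(191733516/193 + 2458122*sqrt(78)/193) + 427427) + 1794658 = (-1229061*(156/193 + 2*sqrt(78)/193) + 427427) + 1794658 = ((-191733516/193 - 2458122*sqrt(78)/193) + 427427) + 1794658 = (-109240105/193 - 2458122*sqrt(78)/193) + 1794658 = 237128889/193 - 2458122*sqrt(78)/193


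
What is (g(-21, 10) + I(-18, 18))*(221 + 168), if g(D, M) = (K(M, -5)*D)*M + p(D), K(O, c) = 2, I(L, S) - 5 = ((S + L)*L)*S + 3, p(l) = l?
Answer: -168437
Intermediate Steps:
I(L, S) = 8 + L*S*(L + S) (I(L, S) = 5 + (((S + L)*L)*S + 3) = 5 + (((L + S)*L)*S + 3) = 5 + ((L*(L + S))*S + 3) = 5 + (L*S*(L + S) + 3) = 5 + (3 + L*S*(L + S)) = 8 + L*S*(L + S))
g(D, M) = D + 2*D*M (g(D, M) = (2*D)*M + D = 2*D*M + D = D + 2*D*M)
(g(-21, 10) + I(-18, 18))*(221 + 168) = (-21*(1 + 2*10) + (8 - 18*18² + 18*(-18)²))*(221 + 168) = (-21*(1 + 20) + (8 - 18*324 + 18*324))*389 = (-21*21 + (8 - 5832 + 5832))*389 = (-441 + 8)*389 = -433*389 = -168437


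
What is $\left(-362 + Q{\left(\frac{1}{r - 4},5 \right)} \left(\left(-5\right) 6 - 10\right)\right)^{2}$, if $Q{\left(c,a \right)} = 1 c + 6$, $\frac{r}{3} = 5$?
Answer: $\frac{44382244}{121} \approx 3.668 \cdot 10^{5}$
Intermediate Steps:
$r = 15$ ($r = 3 \cdot 5 = 15$)
$Q{\left(c,a \right)} = 6 + c$ ($Q{\left(c,a \right)} = c + 6 = 6 + c$)
$\left(-362 + Q{\left(\frac{1}{r - 4},5 \right)} \left(\left(-5\right) 6 - 10\right)\right)^{2} = \left(-362 + \left(6 + \frac{1}{15 - 4}\right) \left(\left(-5\right) 6 - 10\right)\right)^{2} = \left(-362 + \left(6 + \frac{1}{11}\right) \left(-30 - 10\right)\right)^{2} = \left(-362 + \left(6 + \frac{1}{11}\right) \left(-40\right)\right)^{2} = \left(-362 + \frac{67}{11} \left(-40\right)\right)^{2} = \left(-362 - \frac{2680}{11}\right)^{2} = \left(- \frac{6662}{11}\right)^{2} = \frac{44382244}{121}$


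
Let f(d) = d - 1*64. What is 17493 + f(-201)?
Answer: 17228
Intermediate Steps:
f(d) = -64 + d (f(d) = d - 64 = -64 + d)
17493 + f(-201) = 17493 + (-64 - 201) = 17493 - 265 = 17228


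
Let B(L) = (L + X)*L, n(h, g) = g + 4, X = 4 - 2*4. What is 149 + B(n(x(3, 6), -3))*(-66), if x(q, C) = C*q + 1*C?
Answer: 347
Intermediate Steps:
X = -4 (X = 4 - 8 = -4)
x(q, C) = C + C*q (x(q, C) = C*q + C = C + C*q)
n(h, g) = 4 + g
B(L) = L*(-4 + L) (B(L) = (L - 4)*L = (-4 + L)*L = L*(-4 + L))
149 + B(n(x(3, 6), -3))*(-66) = 149 + ((4 - 3)*(-4 + (4 - 3)))*(-66) = 149 + (1*(-4 + 1))*(-66) = 149 + (1*(-3))*(-66) = 149 - 3*(-66) = 149 + 198 = 347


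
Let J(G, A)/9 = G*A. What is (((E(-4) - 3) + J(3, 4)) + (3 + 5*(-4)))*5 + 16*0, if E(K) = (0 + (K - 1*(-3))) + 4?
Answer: 455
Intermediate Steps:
E(K) = 7 + K (E(K) = (0 + (K + 3)) + 4 = (0 + (3 + K)) + 4 = (3 + K) + 4 = 7 + K)
J(G, A) = 9*A*G (J(G, A) = 9*(G*A) = 9*(A*G) = 9*A*G)
(((E(-4) - 3) + J(3, 4)) + (3 + 5*(-4)))*5 + 16*0 = ((((7 - 4) - 3) + 9*4*3) + (3 + 5*(-4)))*5 + 16*0 = (((3 - 3) + 108) + (3 - 20))*5 + 0 = ((0 + 108) - 17)*5 + 0 = (108 - 17)*5 + 0 = 91*5 + 0 = 455 + 0 = 455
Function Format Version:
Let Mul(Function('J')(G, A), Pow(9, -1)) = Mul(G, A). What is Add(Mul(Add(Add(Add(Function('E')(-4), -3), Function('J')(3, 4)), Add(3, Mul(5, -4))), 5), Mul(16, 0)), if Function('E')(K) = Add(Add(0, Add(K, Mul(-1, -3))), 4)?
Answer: 455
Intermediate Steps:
Function('E')(K) = Add(7, K) (Function('E')(K) = Add(Add(0, Add(K, 3)), 4) = Add(Add(0, Add(3, K)), 4) = Add(Add(3, K), 4) = Add(7, K))
Function('J')(G, A) = Mul(9, A, G) (Function('J')(G, A) = Mul(9, Mul(G, A)) = Mul(9, Mul(A, G)) = Mul(9, A, G))
Add(Mul(Add(Add(Add(Function('E')(-4), -3), Function('J')(3, 4)), Add(3, Mul(5, -4))), 5), Mul(16, 0)) = Add(Mul(Add(Add(Add(Add(7, -4), -3), Mul(9, 4, 3)), Add(3, Mul(5, -4))), 5), Mul(16, 0)) = Add(Mul(Add(Add(Add(3, -3), 108), Add(3, -20)), 5), 0) = Add(Mul(Add(Add(0, 108), -17), 5), 0) = Add(Mul(Add(108, -17), 5), 0) = Add(Mul(91, 5), 0) = Add(455, 0) = 455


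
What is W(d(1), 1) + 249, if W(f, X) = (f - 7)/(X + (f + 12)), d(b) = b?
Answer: 1740/7 ≈ 248.57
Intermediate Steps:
W(f, X) = (-7 + f)/(12 + X + f) (W(f, X) = (-7 + f)/(X + (12 + f)) = (-7 + f)/(12 + X + f))
W(d(1), 1) + 249 = (-7 + 1)/(12 + 1 + 1) + 249 = -6/14 + 249 = (1/14)*(-6) + 249 = -3/7 + 249 = 1740/7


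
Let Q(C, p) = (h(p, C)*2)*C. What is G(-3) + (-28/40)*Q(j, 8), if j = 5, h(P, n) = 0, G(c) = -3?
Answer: -3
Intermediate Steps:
Q(C, p) = 0 (Q(C, p) = (0*2)*C = 0*C = 0)
G(-3) + (-28/40)*Q(j, 8) = -3 - 28/40*0 = -3 - 28*1/40*0 = -3 - 7/10*0 = -3 + 0 = -3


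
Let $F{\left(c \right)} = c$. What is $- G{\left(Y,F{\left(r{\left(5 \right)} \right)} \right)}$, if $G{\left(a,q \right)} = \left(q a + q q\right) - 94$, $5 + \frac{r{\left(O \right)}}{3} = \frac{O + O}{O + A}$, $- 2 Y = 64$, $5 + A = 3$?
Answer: $-91$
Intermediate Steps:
$A = -2$ ($A = -5 + 3 = -2$)
$Y = -32$ ($Y = \left(- \frac{1}{2}\right) 64 = -32$)
$r{\left(O \right)} = -15 + \frac{6 O}{-2 + O}$ ($r{\left(O \right)} = -15 + 3 \frac{O + O}{O - 2} = -15 + 3 \frac{2 O}{-2 + O} = -15 + \frac{6 O}{-2 + O}$)
$G{\left(a,q \right)} = -94 + q^{2} + a q$ ($G{\left(a,q \right)} = \left(a q + q^{2}\right) - 94 = \left(q^{2} + a q\right) - 94 = -94 + q^{2} + a q$)
$- G{\left(Y,F{\left(r{\left(5 \right)} \right)} \right)} = - (-94 + \left(\frac{3 \left(10 - 15\right)}{-2 + 5}\right)^{2} - 32 \frac{3 \left(10 - 15\right)}{-2 + 5}) = - (-94 + \left(\frac{3 \left(10 - 15\right)}{3}\right)^{2} - 32 \frac{3 \left(10 - 15\right)}{3}) = - (-94 + \left(3 \cdot \frac{1}{3} \left(-5\right)\right)^{2} - 32 \cdot 3 \cdot \frac{1}{3} \left(-5\right)) = - (-94 + \left(-5\right)^{2} - -160) = - (-94 + 25 + 160) = \left(-1\right) 91 = -91$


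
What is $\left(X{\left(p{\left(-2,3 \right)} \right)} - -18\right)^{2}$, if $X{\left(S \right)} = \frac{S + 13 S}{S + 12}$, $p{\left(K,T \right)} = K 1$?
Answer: $\frac{5776}{25} \approx 231.04$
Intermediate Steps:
$p{\left(K,T \right)} = K$
$X{\left(S \right)} = \frac{14 S}{12 + S}$
$\left(X{\left(p{\left(-2,3 \right)} \right)} - -18\right)^{2} = \left(14 \left(-2\right) \frac{1}{12 - 2} - -18\right)^{2} = \left(14 \left(-2\right) \frac{1}{10} + 18\right)^{2} = \left(- \frac{14}{5} + 18\right)^{2} = \left(\frac{76}{5}\right)^{2} = \frac{5776}{25}$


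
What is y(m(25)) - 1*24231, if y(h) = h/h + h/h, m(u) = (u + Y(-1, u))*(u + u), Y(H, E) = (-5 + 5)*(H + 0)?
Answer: -24229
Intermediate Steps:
Y(H, E) = 0 (Y(H, E) = 0*H = 0)
m(u) = 2*u² (m(u) = (u + 0)*(u + u) = u*(2*u) = 2*u²)
y(h) = 2 (y(h) = 1 + 1 = 2)
y(m(25)) - 1*24231 = 2 - 1*24231 = 2 - 24231 = -24229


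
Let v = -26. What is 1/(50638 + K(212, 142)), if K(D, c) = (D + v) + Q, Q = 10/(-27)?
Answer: 27/1372238 ≈ 1.9676e-5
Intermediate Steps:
Q = -10/27 (Q = 10*(-1/27) = -10/27 ≈ -0.37037)
K(D, c) = -712/27 + D (K(D, c) = (D - 26) - 10/27 = (-26 + D) - 10/27 = -712/27 + D)
1/(50638 + K(212, 142)) = 1/(50638 + (-712/27 + 212)) = 1/(50638 + 5012/27) = 1/(1372238/27) = 27/1372238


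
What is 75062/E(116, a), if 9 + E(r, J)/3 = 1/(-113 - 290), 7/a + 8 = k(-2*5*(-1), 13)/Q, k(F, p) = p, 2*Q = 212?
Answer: -15124993/5442 ≈ -2779.3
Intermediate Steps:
Q = 106 (Q = (½)*212 = 106)
a = -742/835 (a = 7/(-8 + 13/106) = 7/(-835/106) = 7*(-106/835) = -742/835 ≈ -0.88862)
E(r, J) = -10884/403 (E(r, J) = -27 + 3/(-113 - 290) = -27 + 3/(-403) = -27 + 3*(-1/403) = -27 - 3/403 = -10884/403)
75062/E(116, a) = 75062/(-10884/403) = 75062*(-403/10884) = -15124993/5442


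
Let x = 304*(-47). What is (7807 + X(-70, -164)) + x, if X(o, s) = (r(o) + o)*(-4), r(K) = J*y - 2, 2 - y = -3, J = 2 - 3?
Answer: -6173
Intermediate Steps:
x = -14288
J = -1
y = 5 (y = 2 - 1*(-3) = 2 + 3 = 5)
r(K) = -7 (r(K) = -1*5 - 2 = -5 - 2 = -7)
X(o, s) = 28 - 4*o (X(o, s) = (-7 + o)*(-4) = 28 - 4*o)
(7807 + X(-70, -164)) + x = (7807 + (28 - 4*(-70))) - 14288 = (7807 + (28 + 280)) - 14288 = (7807 + 308) - 14288 = 8115 - 14288 = -6173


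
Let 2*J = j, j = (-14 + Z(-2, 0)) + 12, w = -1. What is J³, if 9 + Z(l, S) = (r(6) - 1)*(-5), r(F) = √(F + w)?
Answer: -1233/4 - 1165*√5/8 ≈ -633.88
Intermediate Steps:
r(F) = √(-1 + F) (r(F) = √(F - 1) = √(-1 + F))
Z(l, S) = -4 - 5*√5 (Z(l, S) = -9 + (√(-1 + 6) - 1)*(-5) = -9 + (√5 - 1)*(-5) = -9 + (-1 + √5)*(-5) = -9 + (5 - 5*√5) = -4 - 5*√5)
j = -6 - 5*√5 (j = (-14 + (-4 - 5*√5)) + 12 = (-18 - 5*√5) + 12 = -6 - 5*√5 ≈ -17.180)
J = -3 - 5*√5/2 (J = (-6 - 5*√5)/2 = -3 - 5*√5/2 ≈ -8.5902)
J³ = (-3 - 5*√5/2)³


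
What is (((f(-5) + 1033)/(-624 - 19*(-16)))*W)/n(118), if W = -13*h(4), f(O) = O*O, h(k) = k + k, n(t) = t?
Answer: 6877/2360 ≈ 2.9140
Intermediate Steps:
h(k) = 2*k
f(O) = O**2
W = -104 (W = -26*4 = -13*8 = -104)
(((f(-5) + 1033)/(-624 - 19*(-16)))*W)/n(118) = ((((-5)**2 + 1033)/(-624 - 19*(-16)))*(-104))/118 = (((25 + 1033)/(-624 + 304))*(-104))*(1/118) = ((1058/(-320))*(-104))*(1/118) = ((1058*(-1/320))*(-104))*(1/118) = -529/160*(-104)*(1/118) = (6877/20)*(1/118) = 6877/2360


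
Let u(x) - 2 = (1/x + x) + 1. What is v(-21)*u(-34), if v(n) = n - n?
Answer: 0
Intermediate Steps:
u(x) = 3 + x + 1/x (u(x) = 2 + ((1/x + x) + 1) = 2 + ((x + 1/x) + 1) = 2 + (1 + x + 1/x) = 3 + x + 1/x)
v(n) = 0
v(-21)*u(-34) = 0*(3 - 34 + 1/(-34)) = 0*(3 - 34 - 1/34) = 0*(-1055/34) = 0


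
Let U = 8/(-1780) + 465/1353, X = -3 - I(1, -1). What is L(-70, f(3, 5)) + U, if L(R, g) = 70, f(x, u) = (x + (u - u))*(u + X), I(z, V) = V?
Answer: 14116723/200695 ≈ 70.339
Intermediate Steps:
X = -2 (X = -3 - 1*(-1) = -3 + 1 = -2)
f(x, u) = x*(-2 + u) (f(x, u) = (x + (u - u))*(u - 2) = (x + 0)*(-2 + u) = x*(-2 + u))
U = 68073/200695 (U = 8*(-1/1780) + 465*(1/1353) = -2/445 + 155/451 = 68073/200695 ≈ 0.33919)
L(-70, f(3, 5)) + U = 70 + 68073/200695 = 14116723/200695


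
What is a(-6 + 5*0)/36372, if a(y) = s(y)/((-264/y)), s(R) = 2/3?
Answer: 1/2400552 ≈ 4.1657e-7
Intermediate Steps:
s(R) = 2/3 (s(R) = 2*(1/3) = 2/3)
a(y) = -y/396 (a(y) = 2/(3*((-264/y))) = 2*(-y/264)/3 = -y/396)
a(-6 + 5*0)/36372 = -(-6 + 5*0)/396/36372 = -(-6 + 0)/396*(1/36372) = -1/396*(-6)*(1/36372) = (1/66)*(1/36372) = 1/2400552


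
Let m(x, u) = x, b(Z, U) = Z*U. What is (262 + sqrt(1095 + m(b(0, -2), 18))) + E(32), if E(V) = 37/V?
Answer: 8421/32 + sqrt(1095) ≈ 296.25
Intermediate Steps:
b(Z, U) = U*Z
(262 + sqrt(1095 + m(b(0, -2), 18))) + E(32) = (262 + sqrt(1095 - 2*0)) + 37/32 = (262 + sqrt(1095 + 0)) + 37*(1/32) = (262 + sqrt(1095)) + 37/32 = 8421/32 + sqrt(1095)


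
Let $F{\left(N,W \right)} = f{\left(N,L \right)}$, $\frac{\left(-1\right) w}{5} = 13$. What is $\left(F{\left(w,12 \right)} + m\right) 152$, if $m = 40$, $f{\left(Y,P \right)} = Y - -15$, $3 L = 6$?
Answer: $-1520$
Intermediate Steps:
$w = -65$ ($w = \left(-5\right) 13 = -65$)
$L = 2$ ($L = \frac{1}{3} \cdot 6 = 2$)
$f{\left(Y,P \right)} = 15 + Y$ ($f{\left(Y,P \right)} = Y + 15 = 15 + Y$)
$F{\left(N,W \right)} = 15 + N$
$\left(F{\left(w,12 \right)} + m\right) 152 = \left(\left(15 - 65\right) + 40\right) 152 = \left(-50 + 40\right) 152 = \left(-10\right) 152 = -1520$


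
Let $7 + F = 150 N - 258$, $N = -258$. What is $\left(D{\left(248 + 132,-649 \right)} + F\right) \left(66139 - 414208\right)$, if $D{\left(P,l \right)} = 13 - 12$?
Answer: $13562160516$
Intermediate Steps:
$F = -38965$ ($F = -7 + \left(150 \left(-258\right) - 258\right) = -7 - 38958 = -38965$)
$D{\left(P,l \right)} = 1$ ($D{\left(P,l \right)} = 13 - 12 = 1$)
$\left(D{\left(248 + 132,-649 \right)} + F\right) \left(66139 - 414208\right) = \left(1 - 38965\right) \left(66139 - 414208\right) = \left(-38964\right) \left(-348069\right) = 13562160516$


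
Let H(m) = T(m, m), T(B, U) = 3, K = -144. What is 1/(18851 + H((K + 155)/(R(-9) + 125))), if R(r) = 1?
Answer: 1/18854 ≈ 5.3039e-5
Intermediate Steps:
H(m) = 3
1/(18851 + H((K + 155)/(R(-9) + 125))) = 1/(18851 + 3) = 1/18854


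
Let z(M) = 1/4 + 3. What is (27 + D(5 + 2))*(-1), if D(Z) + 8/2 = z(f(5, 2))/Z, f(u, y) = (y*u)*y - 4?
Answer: -657/28 ≈ -23.464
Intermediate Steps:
f(u, y) = -4 + u*y² (f(u, y) = (u*y)*y - 4 = u*y² - 4 = -4 + u*y²)
z(M) = 13/4 (z(M) = ¼ + 3 = 13/4)
D(Z) = -4 + 13/(4*Z)
(27 + D(5 + 2))*(-1) = (27 + (-4 + 13/(4*(5 + 2))))*(-1) = (27 + (-4 + (13/4)/7))*(-1) = (27 + (-4 + (13/4)*(⅐)))*(-1) = (27 + (-4 + 13/28))*(-1) = (27 - 99/28)*(-1) = (657/28)*(-1) = -657/28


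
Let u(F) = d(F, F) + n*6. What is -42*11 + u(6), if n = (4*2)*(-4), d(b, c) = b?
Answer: -648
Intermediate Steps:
n = -32 (n = 8*(-4) = -32)
u(F) = -192 + F (u(F) = F - 32*6 = F - 192 = -192 + F)
-42*11 + u(6) = -42*11 + (-192 + 6) = -462 - 186 = -648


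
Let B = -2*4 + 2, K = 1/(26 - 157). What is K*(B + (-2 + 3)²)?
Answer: 5/131 ≈ 0.038168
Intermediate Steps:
K = -1/131 (K = 1/(-131) = -1/131 ≈ -0.0076336)
B = -6 (B = -8 + 2 = -6)
K*(B + (-2 + 3)²) = -(-6 + (-2 + 3)²)/131 = -(-6 + 1²)/131 = -(-6 + 1)/131 = -1/131*(-5) = 5/131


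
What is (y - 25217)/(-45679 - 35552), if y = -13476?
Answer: 38693/81231 ≈ 0.47633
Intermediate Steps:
(y - 25217)/(-45679 - 35552) = (-13476 - 25217)/(-45679 - 35552) = -38693/(-81231) = -38693*(-1/81231) = 38693/81231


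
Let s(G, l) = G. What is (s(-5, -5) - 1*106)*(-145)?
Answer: 16095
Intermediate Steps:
(s(-5, -5) - 1*106)*(-145) = (-5 - 1*106)*(-145) = (-5 - 106)*(-145) = -111*(-145) = 16095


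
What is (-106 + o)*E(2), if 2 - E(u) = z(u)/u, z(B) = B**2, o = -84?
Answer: 0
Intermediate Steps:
E(u) = 2 - u (E(u) = 2 - u**2/u = 2 - u)
(-106 + o)*E(2) = (-106 - 84)*(2 - 1*2) = -190*(2 - 2) = -190*0 = 0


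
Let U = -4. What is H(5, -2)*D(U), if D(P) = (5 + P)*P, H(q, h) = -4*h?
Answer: -32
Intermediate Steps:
D(P) = P*(5 + P)
H(5, -2)*D(U) = (-4*(-2))*(-4*(5 - 4)) = 8*(-4*1) = 8*(-4) = -32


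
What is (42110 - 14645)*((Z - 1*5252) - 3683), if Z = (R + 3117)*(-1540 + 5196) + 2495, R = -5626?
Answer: -252110682960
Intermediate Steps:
Z = -9170409 (Z = (-5626 + 3117)*(-1540 + 5196) + 2495 = -2509*3656 + 2495 = -9172904 + 2495 = -9170409)
(42110 - 14645)*((Z - 1*5252) - 3683) = (42110 - 14645)*((-9170409 - 1*5252) - 3683) = 27465*((-9170409 - 5252) - 3683) = 27465*(-9175661 - 3683) = 27465*(-9179344) = -252110682960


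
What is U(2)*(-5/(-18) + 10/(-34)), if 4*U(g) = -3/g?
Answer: 5/816 ≈ 0.0061274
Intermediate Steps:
U(g) = -3/(4*g) (U(g) = (-3/g)/4 = -3/(4*g))
U(2)*(-5/(-18) + 10/(-34)) = (-¾/2)*(-5/(-18) + 10/(-34)) = (-¾*½)*(-5*(-1/18) + 10*(-1/34)) = -3*(5/18 - 5/17)/8 = -3/8*(-5/306) = 5/816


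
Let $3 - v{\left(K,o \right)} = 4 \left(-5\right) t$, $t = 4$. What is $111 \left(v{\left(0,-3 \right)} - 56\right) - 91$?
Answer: $2906$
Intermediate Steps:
$v{\left(K,o \right)} = 83$ ($v{\left(K,o \right)} = 3 - 4 \left(-5\right) 4 = 3 - \left(-20\right) 4 = 3 - -80 = 3 + 80 = 83$)
$111 \left(v{\left(0,-3 \right)} - 56\right) - 91 = 111 \left(83 - 56\right) - 91 = 111 \cdot 27 - 91 = 2997 - 91 = 2906$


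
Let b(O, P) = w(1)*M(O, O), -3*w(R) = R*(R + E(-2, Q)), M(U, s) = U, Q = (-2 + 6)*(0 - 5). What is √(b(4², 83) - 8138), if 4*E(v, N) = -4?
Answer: I*√8138 ≈ 90.211*I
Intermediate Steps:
Q = -20 (Q = 4*(-5) = -20)
E(v, N) = -1 (E(v, N) = (¼)*(-4) = -1)
w(R) = -R*(-1 + R)/3 (w(R) = -R*(R - 1)/3 = -R*(-1 + R)/3)
b(O, P) = 0 (b(O, P) = ((⅓)*1*(1 - 1*1))*O = ((⅓)*1*(1 - 1))*O = ((⅓)*1*0)*O = 0*O = 0)
√(b(4², 83) - 8138) = √(0 - 8138) = √(-8138) = I*√8138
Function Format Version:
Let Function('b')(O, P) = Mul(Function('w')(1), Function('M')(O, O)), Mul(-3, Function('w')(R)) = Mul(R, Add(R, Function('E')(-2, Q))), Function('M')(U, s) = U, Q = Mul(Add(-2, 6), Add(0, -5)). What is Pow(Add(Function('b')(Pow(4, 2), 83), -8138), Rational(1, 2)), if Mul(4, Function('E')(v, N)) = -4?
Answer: Mul(I, Pow(8138, Rational(1, 2))) ≈ Mul(90.211, I)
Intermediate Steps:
Q = -20 (Q = Mul(4, -5) = -20)
Function('E')(v, N) = -1 (Function('E')(v, N) = Mul(Rational(1, 4), -4) = -1)
Function('w')(R) = Mul(Rational(-1, 3), R, Add(-1, R)) (Function('w')(R) = Mul(Rational(-1, 3), Mul(R, Add(R, -1))) = Mul(Rational(-1, 3), Mul(R, Add(-1, R))) = Mul(Rational(-1, 3), R, Add(-1, R)))
Function('b')(O, P) = 0 (Function('b')(O, P) = Mul(Mul(Rational(1, 3), 1, Add(1, Mul(-1, 1))), O) = Mul(Mul(Rational(1, 3), 1, Add(1, -1)), O) = Mul(Mul(Rational(1, 3), 1, 0), O) = Mul(0, O) = 0)
Pow(Add(Function('b')(Pow(4, 2), 83), -8138), Rational(1, 2)) = Pow(Add(0, -8138), Rational(1, 2)) = Pow(-8138, Rational(1, 2)) = Mul(I, Pow(8138, Rational(1, 2)))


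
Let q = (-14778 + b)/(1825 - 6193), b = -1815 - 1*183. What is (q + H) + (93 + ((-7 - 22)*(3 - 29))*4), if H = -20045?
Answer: -3081653/182 ≈ -16932.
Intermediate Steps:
b = -1998 (b = -1815 - 183 = -1998)
q = 699/182 (q = (-14778 - 1998)/(1825 - 6193) = -16776/(-4368) = -16776*(-1/4368) = 699/182 ≈ 3.8407)
(q + H) + (93 + ((-7 - 22)*(3 - 29))*4) = (699/182 - 20045) + (93 + ((-7 - 22)*(3 - 29))*4) = -3647491/182 + (93 - 29*(-26)*4) = -3647491/182 + (93 + 754*4) = -3647491/182 + (93 + 3016) = -3647491/182 + 3109 = -3081653/182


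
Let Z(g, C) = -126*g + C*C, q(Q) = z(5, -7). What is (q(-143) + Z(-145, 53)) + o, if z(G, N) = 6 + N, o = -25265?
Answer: -4187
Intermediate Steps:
q(Q) = -1 (q(Q) = 6 - 7 = -1)
Z(g, C) = C² - 126*g (Z(g, C) = -126*g + C² = C² - 126*g)
(q(-143) + Z(-145, 53)) + o = (-1 + (53² - 126*(-145))) - 25265 = (-1 + (2809 + 18270)) - 25265 = (-1 + 21079) - 25265 = 21078 - 25265 = -4187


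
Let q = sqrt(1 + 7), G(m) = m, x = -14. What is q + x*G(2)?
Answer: -28 + 2*sqrt(2) ≈ -25.172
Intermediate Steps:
q = 2*sqrt(2) (q = sqrt(8) = 2*sqrt(2) ≈ 2.8284)
q + x*G(2) = 2*sqrt(2) - 14*2 = 2*sqrt(2) - 28 = -28 + 2*sqrt(2)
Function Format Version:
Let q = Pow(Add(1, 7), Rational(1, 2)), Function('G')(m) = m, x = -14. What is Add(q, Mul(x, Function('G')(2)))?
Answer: Add(-28, Mul(2, Pow(2, Rational(1, 2)))) ≈ -25.172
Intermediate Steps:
q = Mul(2, Pow(2, Rational(1, 2))) (q = Pow(8, Rational(1, 2)) = Mul(2, Pow(2, Rational(1, 2))) ≈ 2.8284)
Add(q, Mul(x, Function('G')(2))) = Add(Mul(2, Pow(2, Rational(1, 2))), Mul(-14, 2)) = Add(Mul(2, Pow(2, Rational(1, 2))), -28) = Add(-28, Mul(2, Pow(2, Rational(1, 2))))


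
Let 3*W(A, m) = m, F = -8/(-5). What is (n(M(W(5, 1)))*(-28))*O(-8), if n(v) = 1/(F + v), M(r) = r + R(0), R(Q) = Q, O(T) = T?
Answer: 3360/29 ≈ 115.86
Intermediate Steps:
F = 8/5 (F = -8*(-1/5) = 8/5 ≈ 1.6000)
W(A, m) = m/3
M(r) = r (M(r) = r + 0 = r)
n(v) = 1/(8/5 + v)
(n(M(W(5, 1)))*(-28))*O(-8) = ((5/(8 + 5*((1/3)*1)))*(-28))*(-8) = ((5/(8 + 5*(1/3)))*(-28))*(-8) = ((5/(8 + 5/3))*(-28))*(-8) = ((5/(29/3))*(-28))*(-8) = ((5*(3/29))*(-28))*(-8) = ((15/29)*(-28))*(-8) = -420/29*(-8) = 3360/29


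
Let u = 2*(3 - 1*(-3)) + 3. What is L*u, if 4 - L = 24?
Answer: -300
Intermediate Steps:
L = -20 (L = 4 - 1*24 = 4 - 24 = -20)
u = 15 (u = 2*(3 + 3) + 3 = 2*6 + 3 = 12 + 3 = 15)
L*u = -20*15 = -300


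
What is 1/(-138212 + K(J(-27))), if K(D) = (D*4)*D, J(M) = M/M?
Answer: -1/138208 ≈ -7.2355e-6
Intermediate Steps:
J(M) = 1
K(D) = 4*D² (K(D) = (4*D)*D = 4*D²)
1/(-138212 + K(J(-27))) = 1/(-138212 + 4*1²) = 1/(-138212 + 4*1) = 1/(-138212 + 4) = 1/(-138208) = -1/138208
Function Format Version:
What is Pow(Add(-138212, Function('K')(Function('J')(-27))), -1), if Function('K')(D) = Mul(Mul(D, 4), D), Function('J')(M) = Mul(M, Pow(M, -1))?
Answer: Rational(-1, 138208) ≈ -7.2355e-6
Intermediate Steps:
Function('J')(M) = 1
Function('K')(D) = Mul(4, Pow(D, 2)) (Function('K')(D) = Mul(Mul(4, D), D) = Mul(4, Pow(D, 2)))
Pow(Add(-138212, Function('K')(Function('J')(-27))), -1) = Pow(Add(-138212, Mul(4, Pow(1, 2))), -1) = Pow(Add(-138212, Mul(4, 1)), -1) = Pow(Add(-138212, 4), -1) = Pow(-138208, -1) = Rational(-1, 138208)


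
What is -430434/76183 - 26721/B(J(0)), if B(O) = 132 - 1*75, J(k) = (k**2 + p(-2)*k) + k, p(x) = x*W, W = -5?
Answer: -686740227/1447477 ≈ -474.44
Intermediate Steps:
p(x) = -5*x (p(x) = x*(-5) = -5*x)
J(k) = k**2 + 11*k (J(k) = (k**2 + (-5*(-2))*k) + k = (k**2 + 10*k) + k = k**2 + 11*k)
B(O) = 57 (B(O) = 132 - 75 = 57)
-430434/76183 - 26721/B(J(0)) = -430434/76183 - 26721/57 = -430434*1/76183 - 26721*1/57 = -430434/76183 - 8907/19 = -686740227/1447477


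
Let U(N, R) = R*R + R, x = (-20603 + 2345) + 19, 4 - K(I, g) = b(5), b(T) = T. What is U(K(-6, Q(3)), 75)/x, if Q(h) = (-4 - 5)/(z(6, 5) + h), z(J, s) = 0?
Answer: -5700/18239 ≈ -0.31252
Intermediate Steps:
Q(h) = -9/h (Q(h) = (-4 - 5)/(0 + h) = -9/h)
K(I, g) = -1 (K(I, g) = 4 - 1*5 = 4 - 5 = -1)
x = -18239 (x = -18258 + 19 = -18239)
U(N, R) = R + R² (U(N, R) = R² + R = R + R²)
U(K(-6, Q(3)), 75)/x = (75*(1 + 75))/(-18239) = (75*76)*(-1/18239) = 5700*(-1/18239) = -5700/18239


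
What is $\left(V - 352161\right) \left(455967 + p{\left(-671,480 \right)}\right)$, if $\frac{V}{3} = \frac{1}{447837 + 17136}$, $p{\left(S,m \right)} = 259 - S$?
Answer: $- \frac{24938254072438350}{154991} \approx -1.609 \cdot 10^{11}$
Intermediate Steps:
$V = \frac{1}{154991}$ ($V = \frac{3}{447837 + 17136} = \frac{3}{464973} = 3 \cdot \frac{1}{464973} = \frac{1}{154991} \approx 6.452 \cdot 10^{-6}$)
$\left(V - 352161\right) \left(455967 + p{\left(-671,480 \right)}\right) = \left(\frac{1}{154991} - 352161\right) \left(455967 + \left(259 - -671\right)\right) = - \frac{54581785550 \left(455967 + \left(259 + 671\right)\right)}{154991} = - \frac{54581785550 \left(455967 + 930\right)}{154991} = \left(- \frac{54581785550}{154991}\right) 456897 = - \frac{24938254072438350}{154991}$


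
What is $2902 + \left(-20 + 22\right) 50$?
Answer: $3002$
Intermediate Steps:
$2902 + \left(-20 + 22\right) 50 = 2902 + 2 \cdot 50 = 2902 + 100 = 3002$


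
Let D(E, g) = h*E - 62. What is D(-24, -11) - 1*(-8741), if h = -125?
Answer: 11679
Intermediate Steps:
D(E, g) = -62 - 125*E (D(E, g) = -125*E - 62 = -62 - 125*E)
D(-24, -11) - 1*(-8741) = (-62 - 125*(-24)) - 1*(-8741) = (-62 + 3000) + 8741 = 2938 + 8741 = 11679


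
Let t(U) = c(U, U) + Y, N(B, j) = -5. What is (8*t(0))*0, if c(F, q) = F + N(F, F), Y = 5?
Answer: 0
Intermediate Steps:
c(F, q) = -5 + F (c(F, q) = F - 5 = -5 + F)
t(U) = U (t(U) = (-5 + U) + 5 = U)
(8*t(0))*0 = (8*0)*0 = 0*0 = 0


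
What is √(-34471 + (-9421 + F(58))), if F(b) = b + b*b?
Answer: I*√40470 ≈ 201.17*I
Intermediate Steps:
F(b) = b + b²
√(-34471 + (-9421 + F(58))) = √(-34471 + (-9421 + 58*(1 + 58))) = √(-34471 + (-9421 + 58*59)) = √(-34471 + (-9421 + 3422)) = √(-34471 - 5999) = √(-40470) = I*√40470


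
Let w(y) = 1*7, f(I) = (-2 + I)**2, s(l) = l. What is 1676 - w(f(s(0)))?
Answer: 1669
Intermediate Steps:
w(y) = 7
1676 - w(f(s(0))) = 1676 - 1*7 = 1676 - 7 = 1669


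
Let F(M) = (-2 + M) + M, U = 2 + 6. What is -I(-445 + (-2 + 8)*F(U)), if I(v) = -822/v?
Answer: -822/361 ≈ -2.2770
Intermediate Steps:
U = 8
F(M) = -2 + 2*M
-I(-445 + (-2 + 8)*F(U)) = -(-822)/(-445 + (-2 + 8)*(-2 + 2*8)) = -(-822)/(-445 + 6*(-2 + 16)) = -(-822)/(-445 + 6*14) = -(-822)/(-445 + 84) = -(-822)/(-361) = -(-822)*(-1)/361 = -1*822/361 = -822/361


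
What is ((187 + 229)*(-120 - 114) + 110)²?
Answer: 9454450756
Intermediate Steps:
((187 + 229)*(-120 - 114) + 110)² = (416*(-234) + 110)² = (-97344 + 110)² = (-97234)² = 9454450756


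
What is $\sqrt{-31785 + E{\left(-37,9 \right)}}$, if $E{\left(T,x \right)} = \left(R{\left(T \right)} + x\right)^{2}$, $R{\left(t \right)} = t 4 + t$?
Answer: $i \sqrt{809} \approx 28.443 i$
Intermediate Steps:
$R{\left(t \right)} = 5 t$ ($R{\left(t \right)} = 4 t + t = 5 t$)
$E{\left(T,x \right)} = \left(x + 5 T\right)^{2}$ ($E{\left(T,x \right)} = \left(5 T + x\right)^{2} = \left(x + 5 T\right)^{2}$)
$\sqrt{-31785 + E{\left(-37,9 \right)}} = \sqrt{-31785 + \left(9 + 5 \left(-37\right)\right)^{2}} = \sqrt{-31785 + \left(9 - 185\right)^{2}} = \sqrt{-31785 + \left(-176\right)^{2}} = \sqrt{-31785 + 30976} = \sqrt{-809} = i \sqrt{809}$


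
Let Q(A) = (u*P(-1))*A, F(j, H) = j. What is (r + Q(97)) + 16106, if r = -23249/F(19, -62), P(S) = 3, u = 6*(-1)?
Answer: 249591/19 ≈ 13136.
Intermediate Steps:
u = -6
r = -23249/19 ≈ -1223.6
Q(A) = -18*A (Q(A) = (-6*3)*A = -18*A)
(r + Q(97)) + 16106 = (-23249/19 - 18*97) + 16106 = (-23249/19 - 1746) + 16106 = -56423/19 + 16106 = 249591/19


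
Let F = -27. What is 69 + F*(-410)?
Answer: 11139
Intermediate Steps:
69 + F*(-410) = 69 - 27*(-410) = 69 + 11070 = 11139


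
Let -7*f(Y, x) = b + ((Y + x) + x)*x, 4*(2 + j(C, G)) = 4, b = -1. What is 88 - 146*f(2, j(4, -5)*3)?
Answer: 2222/7 ≈ 317.43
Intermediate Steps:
j(C, G) = -1 (j(C, G) = -2 + (1/4)*4 = -2 + 1 = -1)
f(Y, x) = 1/7 - x*(Y + 2*x)/7 (f(Y, x) = -(-1 + ((Y + x) + x)*x)/7 = -(-1 + (Y + 2*x)*x)/7 = -(-1 + x*(Y + 2*x))/7 = 1/7 - x*(Y + 2*x)/7)
88 - 146*f(2, j(4, -5)*3) = 88 - 146*(1/7 - 2*(-1*3)**2/7 - 1/7*2*(-1*3)) = 88 - 146*(1/7 - 2/7*(-3)**2 - 1/7*2*(-3)) = 88 - 146*(1/7 - 2/7*9 + 6/7) = 88 - 146*(1/7 - 18/7 + 6/7) = 88 - 146*(-11/7) = 88 + 1606/7 = 2222/7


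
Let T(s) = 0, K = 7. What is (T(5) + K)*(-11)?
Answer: -77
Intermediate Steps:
(T(5) + K)*(-11) = (0 + 7)*(-11) = 7*(-11) = -77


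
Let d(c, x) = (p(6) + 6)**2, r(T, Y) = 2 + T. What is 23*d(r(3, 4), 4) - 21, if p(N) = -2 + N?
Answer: 2279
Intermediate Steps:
d(c, x) = 100 (d(c, x) = ((-2 + 6) + 6)**2 = (4 + 6)**2 = 10**2 = 100)
23*d(r(3, 4), 4) - 21 = 23*100 - 21 = 2300 - 21 = 2279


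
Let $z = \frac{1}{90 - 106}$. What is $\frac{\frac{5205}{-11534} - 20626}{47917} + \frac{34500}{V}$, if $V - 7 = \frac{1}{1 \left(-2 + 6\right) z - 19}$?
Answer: $\frac{293610600534077}{59136190546} \approx 4965.0$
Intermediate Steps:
$z = - \frac{1}{16}$ ($z = \frac{1}{-16} = - \frac{1}{16} \approx -0.0625$)
$V = \frac{535}{77}$ ($V = 7 + \frac{1}{1 \left(-2 + 6\right) \left(- \frac{1}{16}\right) - 19} = 7 + \frac{1}{1 \cdot 4 \left(- \frac{1}{16}\right) - 19} = 7 + \frac{1}{4 \left(- \frac{1}{16}\right) - 19} = 7 + \frac{1}{- \frac{1}{4} - 19} = 7 + \frac{1}{- \frac{77}{4}} = 7 - \frac{4}{77} = \frac{535}{77} \approx 6.9481$)
$\frac{\frac{5205}{-11534} - 20626}{47917} + \frac{34500}{V} = \frac{\frac{5205}{-11534} - 20626}{47917} + \frac{34500}{\frac{535}{77}} = \left(5205 \left(- \frac{1}{11534}\right) - 20626\right) \frac{1}{47917} + 34500 \cdot \frac{77}{535} = \left(- \frac{5205}{11534} - 20626\right) \frac{1}{47917} + \frac{531300}{107} = \left(- \frac{237905489}{11534}\right) \frac{1}{47917} + \frac{531300}{107} = - \frac{237905489}{552674678} + \frac{531300}{107} = \frac{293610600534077}{59136190546}$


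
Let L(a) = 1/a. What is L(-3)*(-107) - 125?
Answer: -268/3 ≈ -89.333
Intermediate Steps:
L(-3)*(-107) - 125 = -107/(-3) - 125 = -1/3*(-107) - 125 = 107/3 - 125 = -268/3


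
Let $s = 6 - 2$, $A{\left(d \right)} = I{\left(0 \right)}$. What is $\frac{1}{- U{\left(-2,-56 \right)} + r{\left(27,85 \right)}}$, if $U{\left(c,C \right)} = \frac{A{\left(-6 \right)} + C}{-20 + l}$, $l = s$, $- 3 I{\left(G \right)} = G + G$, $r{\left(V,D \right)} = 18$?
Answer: $\frac{2}{29} \approx 0.068966$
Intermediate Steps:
$I{\left(G \right)} = - \frac{2 G}{3}$ ($I{\left(G \right)} = - \frac{G + G}{3} = - \frac{2 G}{3}$)
$A{\left(d \right)} = 0$ ($A{\left(d \right)} = \left(- \frac{2}{3}\right) 0 = 0$)
$s = 4$ ($s = 6 - 2 = 4$)
$l = 4$
$U{\left(c,C \right)} = - \frac{C}{16}$ ($U{\left(c,C \right)} = \frac{0 + C}{-20 + 4} = \frac{C}{-16} = C \left(- \frac{1}{16}\right) = - \frac{C}{16}$)
$\frac{1}{- U{\left(-2,-56 \right)} + r{\left(27,85 \right)}} = \frac{1}{- \frac{\left(-1\right) \left(-56\right)}{16} + 18} = \frac{1}{\left(-1\right) \frac{7}{2} + 18} = \frac{1}{- \frac{7}{2} + 18} = \frac{1}{\frac{29}{2}} = \frac{2}{29}$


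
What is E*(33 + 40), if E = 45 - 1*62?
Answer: -1241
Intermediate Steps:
E = -17 (E = 45 - 62 = -17)
E*(33 + 40) = -17*(33 + 40) = -17*73 = -1241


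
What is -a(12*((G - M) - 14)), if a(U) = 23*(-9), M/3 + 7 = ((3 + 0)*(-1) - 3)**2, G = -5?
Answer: 207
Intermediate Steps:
M = 87 (M = -21 + 3*((3 + 0)*(-1) - 3)**2 = -21 + 3*(3*(-1) - 3)**2 = -21 + 3*(-3 - 3)**2 = -21 + 3*(-6)**2 = -21 + 3*36 = -21 + 108 = 87)
a(U) = -207
-a(12*((G - M) - 14)) = -1*(-207) = 207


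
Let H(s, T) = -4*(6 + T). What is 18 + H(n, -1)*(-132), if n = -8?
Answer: 2658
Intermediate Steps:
H(s, T) = -24 - 4*T
18 + H(n, -1)*(-132) = 18 + (-24 - 4*(-1))*(-132) = 18 + (-24 + 4)*(-132) = 18 - 20*(-132) = 18 + 2640 = 2658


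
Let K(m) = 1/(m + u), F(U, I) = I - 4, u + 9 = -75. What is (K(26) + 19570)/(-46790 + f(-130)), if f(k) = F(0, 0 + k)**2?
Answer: -1135059/1672372 ≈ -0.67871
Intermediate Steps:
u = -84 (u = -9 - 75 = -84)
F(U, I) = -4 + I
K(m) = 1/(-84 + m) (K(m) = 1/(m - 84) = 1/(-84 + m))
f(k) = (-4 + k)**2 (f(k) = (-4 + (0 + k))**2 = (-4 + k)**2)
(K(26) + 19570)/(-46790 + f(-130)) = (1/(-84 + 26) + 19570)/(-46790 + (-4 - 130)**2) = (1/(-58) + 19570)/(-46790 + (-134)**2) = (-1/58 + 19570)/(-46790 + 17956) = (1135059/58)/(-28834) = (1135059/58)*(-1/28834) = -1135059/1672372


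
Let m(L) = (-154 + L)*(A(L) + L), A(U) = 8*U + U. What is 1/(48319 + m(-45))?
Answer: 1/137869 ≈ 7.2533e-6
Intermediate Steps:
A(U) = 9*U
m(L) = 10*L*(-154 + L) (m(L) = (-154 + L)*(9*L + L) = (-154 + L)*(10*L) = 10*L*(-154 + L))
1/(48319 + m(-45)) = 1/(48319 + 10*(-45)*(-154 - 45)) = 1/(48319 + 10*(-45)*(-199)) = 1/(48319 + 89550) = 1/137869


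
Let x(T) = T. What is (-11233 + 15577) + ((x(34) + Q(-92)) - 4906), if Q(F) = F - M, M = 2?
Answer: -622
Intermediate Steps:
Q(F) = -2 + F (Q(F) = F - 1*2 = F - 2 = -2 + F)
(-11233 + 15577) + ((x(34) + Q(-92)) - 4906) = (-11233 + 15577) + ((34 + (-2 - 92)) - 4906) = 4344 + ((34 - 94) - 4906) = 4344 + (-60 - 4906) = 4344 - 4966 = -622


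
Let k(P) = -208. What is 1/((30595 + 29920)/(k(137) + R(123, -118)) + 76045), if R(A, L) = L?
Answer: 326/24730155 ≈ 1.3182e-5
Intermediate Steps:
1/((30595 + 29920)/(k(137) + R(123, -118)) + 76045) = 1/((30595 + 29920)/(-208 - 118) + 76045) = 1/(60515/(-326) + 76045) = 1/(60515*(-1/326) + 76045) = 1/(-60515/326 + 76045) = 1/(24730155/326) = 326/24730155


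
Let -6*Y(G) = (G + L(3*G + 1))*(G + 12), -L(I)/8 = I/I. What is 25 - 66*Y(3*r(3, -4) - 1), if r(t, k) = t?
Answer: 25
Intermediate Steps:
L(I) = -8 (L(I) = -8*I/I = -8*1 = -8)
Y(G) = -(-8 + G)*(12 + G)/6 (Y(G) = -(G - 8)*(G + 12)/6 = -(-8 + G)*(12 + G)/6)
25 - 66*Y(3*r(3, -4) - 1) = 25 - 66*(16 - 2*(3*3 - 1)/3 - (3*3 - 1)²/6) = 25 - 66*(16 - 2*(9 - 1)/3 - (9 - 1)²/6) = 25 - 66*(16 - ⅔*8 - ⅙*8²) = 25 - 66*(16 - 16/3 - ⅙*64) = 25 - 66*(16 - 16/3 - 32/3) = 25 - 66*0 = 25 + 0 = 25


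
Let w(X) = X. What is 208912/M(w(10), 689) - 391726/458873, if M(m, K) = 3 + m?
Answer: 95858983738/5965349 ≈ 16069.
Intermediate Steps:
208912/M(w(10), 689) - 391726/458873 = 208912/(3 + 10) - 391726/458873 = 208912/13 - 391726*1/458873 = 208912*(1/13) - 391726/458873 = 208912/13 - 391726/458873 = 95858983738/5965349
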